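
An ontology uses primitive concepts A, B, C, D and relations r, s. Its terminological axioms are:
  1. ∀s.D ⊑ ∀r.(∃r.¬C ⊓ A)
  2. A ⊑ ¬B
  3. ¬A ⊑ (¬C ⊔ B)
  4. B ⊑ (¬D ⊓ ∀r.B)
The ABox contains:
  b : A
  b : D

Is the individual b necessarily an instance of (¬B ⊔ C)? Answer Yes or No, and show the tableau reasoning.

Yes

1. b : (¬B ⊔ C)?  L(b) = {A, D} ∪ {(B ⊓ ¬C)}
   clash {B, ¬B} at b — b ∈ (¬B ⊔ C)
2. Hence b : (¬B ⊔ C): entailed.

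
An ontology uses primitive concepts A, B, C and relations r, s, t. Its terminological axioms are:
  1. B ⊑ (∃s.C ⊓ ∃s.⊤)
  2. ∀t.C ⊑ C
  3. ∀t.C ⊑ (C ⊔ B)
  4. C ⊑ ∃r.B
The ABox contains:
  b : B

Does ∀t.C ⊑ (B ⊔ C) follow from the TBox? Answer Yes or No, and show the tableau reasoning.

Yes

1. ∀t.C ⊑ (B ⊔ C)  ⇔  (∀t.C ⊓ (¬B ⊓ ¬C)) unsat w.r.t. T
   all branches close; clash {B, ¬B} at x₀
2. Hence ∀t.C ⊑ (B ⊔ C): entailed.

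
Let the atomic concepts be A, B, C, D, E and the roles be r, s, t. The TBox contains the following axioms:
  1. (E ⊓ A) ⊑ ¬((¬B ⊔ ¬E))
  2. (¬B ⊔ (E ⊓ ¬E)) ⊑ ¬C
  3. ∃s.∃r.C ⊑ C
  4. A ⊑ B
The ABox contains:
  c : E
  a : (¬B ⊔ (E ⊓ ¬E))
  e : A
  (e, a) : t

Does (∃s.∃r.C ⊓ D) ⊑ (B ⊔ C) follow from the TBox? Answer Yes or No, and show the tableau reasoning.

1. (∃s.∃r.C ⊓ D) ⊑ (B ⊔ C)  ⇔  ((∃s.∃r.C ⊓ D) ⊓ (¬B ⊓ ¬C)) unsat w.r.t. T
   all branches close; clash {B, ¬B} at x₀
2. Hence (∃s.∃r.C ⊓ D) ⊑ (B ⊔ C): entailed.

Yes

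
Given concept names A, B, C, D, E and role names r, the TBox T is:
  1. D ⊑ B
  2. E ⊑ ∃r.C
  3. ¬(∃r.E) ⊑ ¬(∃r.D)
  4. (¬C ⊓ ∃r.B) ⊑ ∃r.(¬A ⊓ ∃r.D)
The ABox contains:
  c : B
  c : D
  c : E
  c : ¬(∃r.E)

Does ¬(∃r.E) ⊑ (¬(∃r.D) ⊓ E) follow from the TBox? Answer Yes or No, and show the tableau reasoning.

No

1. ¬(∃r.E) ⊑ (¬(∃r.D) ⊓ E)  ⇔  (∀r.¬E ⊓ (∃r.D ⊔ ¬E)) unsat w.r.t. T
   apply at x₀: ¬(∃r.E)⊑¬(∃r.D)
   open: L(x₀) ⊇ {C, ¬D, ¬E, ∀r.¬D, ∀r.¬E}
2. Hence ¬(∃r.E) ⊑ (¬(∃r.D) ⊓ E): not entailed.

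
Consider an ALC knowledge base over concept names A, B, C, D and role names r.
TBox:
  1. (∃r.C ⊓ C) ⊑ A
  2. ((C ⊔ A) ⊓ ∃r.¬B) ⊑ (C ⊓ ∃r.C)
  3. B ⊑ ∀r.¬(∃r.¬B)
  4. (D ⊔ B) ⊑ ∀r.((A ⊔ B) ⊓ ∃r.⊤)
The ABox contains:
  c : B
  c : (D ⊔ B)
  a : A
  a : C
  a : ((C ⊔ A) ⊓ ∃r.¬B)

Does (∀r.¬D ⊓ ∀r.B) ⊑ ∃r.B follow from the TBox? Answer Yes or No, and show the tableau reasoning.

No

1. (∀r.¬D ⊓ ∀r.B) ⊑ ∃r.B  ⇔  ((∀r.¬D ⊓ ∀r.B) ⊓ ∀r.¬B) unsat w.r.t. T
   open: L(x₀) ⊇ {¬B, ¬D, ∀r.B, ∀r.¬B, ∀r.¬C, …}
2. Hence (∀r.¬D ⊓ ∀r.B) ⊑ ∃r.B: not entailed.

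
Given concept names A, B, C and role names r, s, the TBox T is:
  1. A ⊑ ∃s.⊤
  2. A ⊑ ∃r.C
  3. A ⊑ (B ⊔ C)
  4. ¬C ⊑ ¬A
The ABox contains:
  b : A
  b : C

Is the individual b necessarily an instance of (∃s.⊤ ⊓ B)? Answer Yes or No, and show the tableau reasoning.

No

1. b : (∃s.⊤ ⊓ B)?  L(b) = {A, C} ∪ {(∀s.⊥ ⊔ ¬B)}
   apply at b: A⊑∃s.⊤; A⊑∃r.C; A⊑(B ⊔ C)
   open: L(b) ⊇ {A, C, ¬B, ∃r.C, ∃s.⊤} (+ ∃-successors) — b ∉ (∃s.⊤ ⊓ B) possible
2. Hence b : (∃s.⊤ ⊓ B): not entailed.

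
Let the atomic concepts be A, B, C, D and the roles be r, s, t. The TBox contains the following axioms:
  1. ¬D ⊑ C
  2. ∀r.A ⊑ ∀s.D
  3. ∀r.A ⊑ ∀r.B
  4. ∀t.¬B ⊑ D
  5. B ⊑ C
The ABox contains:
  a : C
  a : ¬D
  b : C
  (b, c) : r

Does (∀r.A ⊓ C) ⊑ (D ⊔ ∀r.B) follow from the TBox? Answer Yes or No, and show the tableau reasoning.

1. (∀r.A ⊓ C) ⊑ (D ⊔ ∀r.B)  ⇔  ((∀r.A ⊓ C) ⊓ (¬D ⊓ ∃r.¬B)) unsat w.r.t. T
   all branches close; clash {D, ¬D} at x₀
2. Hence (∀r.A ⊓ C) ⊑ (D ⊔ ∀r.B): entailed.

Yes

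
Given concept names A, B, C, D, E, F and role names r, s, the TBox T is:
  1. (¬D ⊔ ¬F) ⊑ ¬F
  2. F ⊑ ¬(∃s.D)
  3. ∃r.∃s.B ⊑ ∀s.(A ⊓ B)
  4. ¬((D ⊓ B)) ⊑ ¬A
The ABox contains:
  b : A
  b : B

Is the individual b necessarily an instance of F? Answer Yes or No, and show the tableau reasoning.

No

1. b : F?  L(b) = {A, B} ∪ {¬F}
   open: L(b) ⊇ {A, B, D, ¬F, ∀r.∀s.¬B} — b ∉ F possible
2. Hence b : F: not entailed.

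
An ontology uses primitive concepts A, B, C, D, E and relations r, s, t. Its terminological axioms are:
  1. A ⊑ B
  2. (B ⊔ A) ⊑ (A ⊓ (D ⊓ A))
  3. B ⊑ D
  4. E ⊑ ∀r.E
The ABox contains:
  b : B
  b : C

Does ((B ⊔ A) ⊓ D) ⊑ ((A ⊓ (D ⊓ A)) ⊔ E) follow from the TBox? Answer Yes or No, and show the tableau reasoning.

1. ((B ⊔ A) ⊓ D) ⊑ ((A ⊓ (D ⊓ A)) ⊔ E)  ⇔  (((B ⊔ A) ⊓ D) ⊓ ((¬A ⊔ (¬D ⊔ ¬A)) ⊓ ¬E)) unsat w.r.t. T
   all branches close; clash {A, ¬A} at x₀
2. Hence ((B ⊔ A) ⊓ D) ⊑ ((A ⊓ (D ⊓ A)) ⊔ E): entailed.

Yes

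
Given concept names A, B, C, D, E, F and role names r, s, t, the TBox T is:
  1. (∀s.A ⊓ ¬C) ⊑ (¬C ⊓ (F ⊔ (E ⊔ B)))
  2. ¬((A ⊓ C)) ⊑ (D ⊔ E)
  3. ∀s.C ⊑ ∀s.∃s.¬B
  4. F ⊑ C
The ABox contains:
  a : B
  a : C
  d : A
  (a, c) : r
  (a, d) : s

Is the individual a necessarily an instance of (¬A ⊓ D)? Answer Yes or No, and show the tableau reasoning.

No

1. a : (¬A ⊓ D)?  L(a) = {B, C} ∪ {(A ⊔ ¬D)}
   open: L(a) ⊇ {A, B, C, ∃s.¬C} (+ ∃-successors) — a ∉ (¬A ⊓ D) possible
2. Hence a : (¬A ⊓ D): not entailed.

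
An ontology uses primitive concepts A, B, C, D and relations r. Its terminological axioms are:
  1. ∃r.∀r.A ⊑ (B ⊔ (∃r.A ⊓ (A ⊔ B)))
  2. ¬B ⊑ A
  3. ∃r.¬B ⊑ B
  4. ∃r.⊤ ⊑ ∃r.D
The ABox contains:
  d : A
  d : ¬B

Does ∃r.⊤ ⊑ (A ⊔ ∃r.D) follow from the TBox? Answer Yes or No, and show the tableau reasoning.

Yes

1. ∃r.⊤ ⊑ (A ⊔ ∃r.D)  ⇔  (∃r.⊤ ⊓ (¬A ⊓ ∀r.¬D)) unsat w.r.t. T
   all branches close; clash {A, ¬A} at x₀
2. Hence ∃r.⊤ ⊑ (A ⊔ ∃r.D): entailed.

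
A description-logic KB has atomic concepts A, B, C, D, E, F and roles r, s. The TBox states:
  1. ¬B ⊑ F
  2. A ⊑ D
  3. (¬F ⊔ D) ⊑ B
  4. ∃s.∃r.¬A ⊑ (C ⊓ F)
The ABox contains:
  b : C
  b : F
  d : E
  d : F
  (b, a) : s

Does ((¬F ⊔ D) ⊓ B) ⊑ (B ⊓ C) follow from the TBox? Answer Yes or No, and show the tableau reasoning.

1. ((¬F ⊔ D) ⊓ B) ⊑ (B ⊓ C)  ⇔  (((¬F ⊔ D) ⊓ B) ⊓ (¬B ⊔ ¬C)) unsat w.r.t. T
   open: L(x₀) ⊇ {B, ¬A, ¬C, ¬F, ∀s.∀r.A}
2. Hence ((¬F ⊔ D) ⊓ B) ⊑ (B ⊓ C): not entailed.

No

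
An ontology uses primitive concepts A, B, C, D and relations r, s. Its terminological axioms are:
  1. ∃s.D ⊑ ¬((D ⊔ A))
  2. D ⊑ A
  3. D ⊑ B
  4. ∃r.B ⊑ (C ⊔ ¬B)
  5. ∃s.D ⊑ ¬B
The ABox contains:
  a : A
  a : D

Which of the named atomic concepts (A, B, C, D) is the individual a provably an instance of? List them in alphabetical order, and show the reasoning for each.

1. a : A?  L(a) = {A, D} ∪ {¬A}
   clash {A, ¬A} at a — a ∈ A
2. a : B?  L(a) = {A, D} ∪ {¬B}
   clash {B, ¬B} at a — a ∈ B
3. a : C?  L(a) = {A, D} ∪ {¬C}
   apply at a: D⊑B
   open: L(a) ⊇ {A, B, D, ¬C, ∀r.¬B, …} — a ∉ C possible
4. a : D?  L(a) = {A, D} ∪ {¬D}
   clash {D, ¬D} at a — a ∈ D
5. Entailed for a: {A, B, D}

{A, B, D}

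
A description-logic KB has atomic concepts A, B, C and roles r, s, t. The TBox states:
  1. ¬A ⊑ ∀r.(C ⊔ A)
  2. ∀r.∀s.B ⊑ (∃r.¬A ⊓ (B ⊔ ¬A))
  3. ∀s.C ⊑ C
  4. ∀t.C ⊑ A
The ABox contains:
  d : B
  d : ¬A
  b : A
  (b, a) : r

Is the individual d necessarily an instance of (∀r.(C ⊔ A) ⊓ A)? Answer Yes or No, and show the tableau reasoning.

1. d : (∀r.(C ⊔ A) ⊓ A)?  L(d) = {B, ¬A} ∪ {(∃r.(¬C ⊓ ¬A) ⊔ ¬A)}
   apply at d: ¬A⊑∀r.(C ⊔ A)
   open: L(d) ⊇ {B, ¬A, ∀r.(C ⊔ A), ∃r.∃s.¬B, ∃s.¬C, …} (+ ∃-successors) — d ∉ (∀r.(C ⊔ A) ⊓ A) possible
2. Hence d : (∀r.(C ⊔ A) ⊓ A): not entailed.

No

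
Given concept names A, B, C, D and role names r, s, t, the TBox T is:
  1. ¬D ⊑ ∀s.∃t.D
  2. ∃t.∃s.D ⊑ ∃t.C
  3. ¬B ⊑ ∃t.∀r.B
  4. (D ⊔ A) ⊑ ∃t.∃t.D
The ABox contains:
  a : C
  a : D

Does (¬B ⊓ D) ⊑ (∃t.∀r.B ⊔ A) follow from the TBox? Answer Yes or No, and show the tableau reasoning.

Yes

1. (¬B ⊓ D) ⊑ (∃t.∀r.B ⊔ A)  ⇔  ((¬B ⊓ D) ⊓ (∀t.∃r.¬B ⊓ ¬A)) unsat w.r.t. T
   all branches close; clash {B, ¬B} at an ∃-successor
2. Hence (¬B ⊓ D) ⊑ (∃t.∀r.B ⊔ A): entailed.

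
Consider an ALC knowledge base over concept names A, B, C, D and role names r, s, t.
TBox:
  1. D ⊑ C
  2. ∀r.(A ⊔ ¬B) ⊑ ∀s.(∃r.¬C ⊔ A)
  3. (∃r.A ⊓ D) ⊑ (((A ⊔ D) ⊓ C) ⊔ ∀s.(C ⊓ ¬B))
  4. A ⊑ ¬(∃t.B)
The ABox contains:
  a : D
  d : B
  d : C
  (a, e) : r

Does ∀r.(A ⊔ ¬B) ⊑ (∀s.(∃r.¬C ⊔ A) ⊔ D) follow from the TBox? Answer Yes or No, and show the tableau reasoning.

Yes

1. ∀r.(A ⊔ ¬B) ⊑ (∀s.(∃r.¬C ⊔ A) ⊔ D)  ⇔  (∀r.(A ⊔ ¬B) ⊓ (∃s.(∀r.C ⊓ ¬A) ⊓ ¬D)) unsat w.r.t. T
   all branches close; clash {A, ¬A} at an ∃-successor
2. Hence ∀r.(A ⊔ ¬B) ⊑ (∀s.(∃r.¬C ⊔ A) ⊔ D): entailed.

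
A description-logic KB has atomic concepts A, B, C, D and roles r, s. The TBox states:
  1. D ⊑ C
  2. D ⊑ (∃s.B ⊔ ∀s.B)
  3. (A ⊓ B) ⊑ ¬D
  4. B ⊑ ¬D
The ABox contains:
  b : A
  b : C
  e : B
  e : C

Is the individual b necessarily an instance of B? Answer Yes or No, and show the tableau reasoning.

No

1. b : B?  L(b) = {A, C} ∪ {¬B}
   open: L(b) ⊇ {A, C, ¬B, ¬D} — b ∉ B possible
2. Hence b : B: not entailed.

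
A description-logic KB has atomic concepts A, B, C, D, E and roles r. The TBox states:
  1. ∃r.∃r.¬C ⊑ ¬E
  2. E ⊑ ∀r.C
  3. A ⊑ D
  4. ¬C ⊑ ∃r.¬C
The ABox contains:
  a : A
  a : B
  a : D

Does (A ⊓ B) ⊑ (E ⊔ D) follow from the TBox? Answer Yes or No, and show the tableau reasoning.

1. (A ⊓ B) ⊑ (E ⊔ D)  ⇔  ((A ⊓ B) ⊓ (¬E ⊓ ¬D)) unsat w.r.t. T
   all branches close; clash {D, ¬D} at x₀
2. Hence (A ⊓ B) ⊑ (E ⊔ D): entailed.

Yes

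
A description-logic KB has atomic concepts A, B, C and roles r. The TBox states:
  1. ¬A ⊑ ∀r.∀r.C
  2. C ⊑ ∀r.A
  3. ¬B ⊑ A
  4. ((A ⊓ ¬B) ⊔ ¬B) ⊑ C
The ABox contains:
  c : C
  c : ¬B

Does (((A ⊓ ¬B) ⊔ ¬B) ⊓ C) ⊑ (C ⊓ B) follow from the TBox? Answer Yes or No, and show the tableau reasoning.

No

1. (((A ⊓ ¬B) ⊔ ¬B) ⊓ C) ⊑ (C ⊓ B)  ⇔  ((((A ⊓ ¬B) ⊔ ¬B) ⊓ C) ⊓ (¬C ⊔ ¬B)) unsat w.r.t. T
   apply at x₀: C⊑∀r.A
   open: L(x₀) ⊇ {A, C, ¬B, ∀r.A}
2. Hence (((A ⊓ ¬B) ⊔ ¬B) ⊓ C) ⊑ (C ⊓ B): not entailed.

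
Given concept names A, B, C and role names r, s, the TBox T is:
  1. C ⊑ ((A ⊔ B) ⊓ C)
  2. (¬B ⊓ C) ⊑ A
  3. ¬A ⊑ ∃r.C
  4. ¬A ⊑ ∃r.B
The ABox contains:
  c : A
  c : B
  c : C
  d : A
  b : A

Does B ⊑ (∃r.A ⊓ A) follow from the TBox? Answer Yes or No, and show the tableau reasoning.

1. B ⊑ (∃r.A ⊓ A)  ⇔  (B ⊓ (∀r.¬A ⊔ ¬A)) unsat w.r.t. T
   open: L(x₀) ⊇ {A, B, ¬C, ∀r.¬A}
2. Hence B ⊑ (∃r.A ⊓ A): not entailed.

No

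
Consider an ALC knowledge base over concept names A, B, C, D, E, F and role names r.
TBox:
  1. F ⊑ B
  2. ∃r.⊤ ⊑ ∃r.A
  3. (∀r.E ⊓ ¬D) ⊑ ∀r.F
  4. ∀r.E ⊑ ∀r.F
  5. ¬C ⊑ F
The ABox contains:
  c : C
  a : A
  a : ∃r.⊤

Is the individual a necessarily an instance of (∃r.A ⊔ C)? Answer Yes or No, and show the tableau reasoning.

1. a : (∃r.A ⊔ C)?  L(a) = {A, ∃r.⊤} ∪ {(∀r.¬A ⊓ ¬C)}
   clash {A, ¬A} at an ∃-successor — a ∈ (∃r.A ⊔ C)
2. Hence a : (∃r.A ⊔ C): entailed.

Yes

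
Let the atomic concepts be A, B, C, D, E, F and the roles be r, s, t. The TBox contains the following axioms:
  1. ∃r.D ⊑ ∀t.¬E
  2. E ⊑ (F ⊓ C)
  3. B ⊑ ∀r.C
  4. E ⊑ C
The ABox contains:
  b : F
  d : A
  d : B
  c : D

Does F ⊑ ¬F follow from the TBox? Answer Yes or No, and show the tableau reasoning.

No

1. F ⊑ ¬F  ⇔  (F ⊓ F) unsat w.r.t. T
   open: L(x₀) ⊇ {F, ¬B, ¬E, ∀r.¬D}
2. Hence F ⊑ ¬F: not entailed.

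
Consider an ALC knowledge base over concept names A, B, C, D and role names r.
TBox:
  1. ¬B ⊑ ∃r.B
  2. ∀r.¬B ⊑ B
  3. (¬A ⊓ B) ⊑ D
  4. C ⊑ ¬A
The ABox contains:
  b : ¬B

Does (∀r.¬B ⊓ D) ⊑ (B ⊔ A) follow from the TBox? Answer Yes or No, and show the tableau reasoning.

Yes

1. (∀r.¬B ⊓ D) ⊑ (B ⊔ A)  ⇔  ((∀r.¬B ⊓ D) ⊓ (¬B ⊓ ¬A)) unsat w.r.t. T
   all branches close; clash {B, ¬B} at an ∃-successor
2. Hence (∀r.¬B ⊓ D) ⊑ (B ⊔ A): entailed.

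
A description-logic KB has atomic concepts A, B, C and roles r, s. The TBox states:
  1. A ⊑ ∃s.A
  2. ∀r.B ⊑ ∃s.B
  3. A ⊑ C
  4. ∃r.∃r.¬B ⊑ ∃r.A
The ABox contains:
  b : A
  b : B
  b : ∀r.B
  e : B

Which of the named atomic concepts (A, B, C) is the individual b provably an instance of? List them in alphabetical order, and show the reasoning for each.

{A, B, C}

1. b : A?  L(b) = {A, B, ∀r.B} ∪ {¬A}
   clash {A, ¬A} at b — b ∈ A
2. b : B?  L(b) = {A, B, ∀r.B} ∪ {¬B}
   clash {B, ¬B} at b — b ∈ B
3. b : C?  L(b) = {A, B, ∀r.B} ∪ {¬C}
   clash {C, ¬C} at b — b ∈ C
4. Entailed for b: {A, B, C}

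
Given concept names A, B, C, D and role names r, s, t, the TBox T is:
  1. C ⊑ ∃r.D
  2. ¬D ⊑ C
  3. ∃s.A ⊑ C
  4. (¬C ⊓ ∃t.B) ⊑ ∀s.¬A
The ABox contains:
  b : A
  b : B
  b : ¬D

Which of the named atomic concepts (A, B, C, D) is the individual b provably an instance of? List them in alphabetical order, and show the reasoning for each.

{A, B, C}

1. b : A?  L(b) = {A, B, ¬D} ∪ {¬A}
   clash {A, ¬A} at b — b ∈ A
2. b : B?  L(b) = {A, B, ¬D} ∪ {¬B}
   clash {B, ¬B} at b — b ∈ B
3. b : C?  L(b) = {A, B, ¬D} ∪ {¬C}
   clash {C, ¬C} at b — b ∈ C
4. b : D?  L(b) = {A, B, ¬D} ∪ {¬D}
   apply at b: ¬D⊑C
   open: L(b) ⊇ {A, B, C, ¬D, ∃r.D} (+ ∃-successors) — b ∉ D possible
5. Entailed for b: {A, B, C}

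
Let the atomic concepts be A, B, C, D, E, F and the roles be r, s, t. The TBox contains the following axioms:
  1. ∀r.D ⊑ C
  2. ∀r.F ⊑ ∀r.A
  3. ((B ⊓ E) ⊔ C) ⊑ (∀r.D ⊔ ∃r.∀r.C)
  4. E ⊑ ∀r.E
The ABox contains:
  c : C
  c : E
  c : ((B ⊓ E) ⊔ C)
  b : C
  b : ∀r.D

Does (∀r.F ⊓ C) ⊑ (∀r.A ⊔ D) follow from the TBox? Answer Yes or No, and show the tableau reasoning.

Yes

1. (∀r.F ⊓ C) ⊑ (∀r.A ⊔ D)  ⇔  ((∀r.F ⊓ C) ⊓ (∃r.¬A ⊓ ¬D)) unsat w.r.t. T
   all branches close; clash {A, ¬A} at an ∃-successor
2. Hence (∀r.F ⊓ C) ⊑ (∀r.A ⊔ D): entailed.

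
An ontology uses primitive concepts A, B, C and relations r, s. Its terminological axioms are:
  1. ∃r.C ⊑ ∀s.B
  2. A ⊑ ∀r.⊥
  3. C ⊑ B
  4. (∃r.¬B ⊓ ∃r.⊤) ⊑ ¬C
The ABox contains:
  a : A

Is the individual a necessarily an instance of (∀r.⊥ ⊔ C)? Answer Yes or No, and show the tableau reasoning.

1. a : (∀r.⊥ ⊔ C)?  L(a) = {A} ∪ {(∃r.⊤ ⊓ ¬C)}
   clash ⊥ at an ∃-successor — a ∈ (∀r.⊥ ⊔ C)
2. Hence a : (∀r.⊥ ⊔ C): entailed.

Yes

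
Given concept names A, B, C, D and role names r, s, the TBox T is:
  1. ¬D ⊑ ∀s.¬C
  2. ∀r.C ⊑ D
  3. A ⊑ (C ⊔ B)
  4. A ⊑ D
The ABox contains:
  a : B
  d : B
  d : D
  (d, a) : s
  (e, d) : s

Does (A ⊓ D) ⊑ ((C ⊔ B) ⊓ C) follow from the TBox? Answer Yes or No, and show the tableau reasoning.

1. (A ⊓ D) ⊑ ((C ⊔ B) ⊓ C)  ⇔  ((A ⊓ D) ⊓ ((¬C ⊓ ¬B) ⊔ ¬C)) unsat w.r.t. T
   apply at x₀: A⊑(C ⊔ B)
   open: L(x₀) ⊇ {A, B, D, ¬C}
2. Hence (A ⊓ D) ⊑ ((C ⊔ B) ⊓ C): not entailed.

No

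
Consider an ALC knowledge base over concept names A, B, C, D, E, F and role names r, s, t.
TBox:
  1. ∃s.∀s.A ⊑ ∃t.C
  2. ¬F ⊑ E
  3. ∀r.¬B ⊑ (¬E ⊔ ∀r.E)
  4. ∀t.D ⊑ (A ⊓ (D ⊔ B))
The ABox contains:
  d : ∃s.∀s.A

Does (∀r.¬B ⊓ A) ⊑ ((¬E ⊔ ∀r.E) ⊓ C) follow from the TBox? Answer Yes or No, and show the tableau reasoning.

1. (∀r.¬B ⊓ A) ⊑ ((¬E ⊔ ∀r.E) ⊓ C)  ⇔  ((∀r.¬B ⊓ A) ⊓ ((E ⊓ ∃r.¬E) ⊔ ¬C)) unsat w.r.t. T
   apply at x₀: ∀r.¬B⊑(¬E ⊔ ∀r.E)
   open: L(x₀) ⊇ {A, F, ¬C, ¬E, ∀r.¬B, …} (+ ∃-successors)
2. Hence (∀r.¬B ⊓ A) ⊑ ((¬E ⊔ ∀r.E) ⊓ C): not entailed.

No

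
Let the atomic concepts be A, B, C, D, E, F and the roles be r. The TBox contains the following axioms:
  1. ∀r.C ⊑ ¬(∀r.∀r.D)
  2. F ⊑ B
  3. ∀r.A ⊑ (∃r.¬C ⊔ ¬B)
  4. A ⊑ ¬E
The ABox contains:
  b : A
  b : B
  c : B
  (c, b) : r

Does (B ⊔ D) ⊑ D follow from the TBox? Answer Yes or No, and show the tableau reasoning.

1. (B ⊔ D) ⊑ D  ⇔  ((B ⊔ D) ⊓ ¬D) unsat w.r.t. T
   open: L(x₀) ⊇ {B, ¬A, ¬D, ∃r.¬A, ∃r.¬C} (+ ∃-successors)
2. Hence (B ⊔ D) ⊑ D: not entailed.

No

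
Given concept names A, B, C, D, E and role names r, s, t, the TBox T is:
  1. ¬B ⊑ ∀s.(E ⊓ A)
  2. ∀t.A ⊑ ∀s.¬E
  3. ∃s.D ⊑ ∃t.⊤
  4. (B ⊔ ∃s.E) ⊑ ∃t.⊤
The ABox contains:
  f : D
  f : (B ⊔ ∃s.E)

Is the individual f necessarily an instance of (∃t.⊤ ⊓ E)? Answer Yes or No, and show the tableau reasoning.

1. f : (∃t.⊤ ⊓ E)?  L(f) = {D, (B ⊔ ∃s.E)} ∪ {(∀t.⊥ ⊔ ¬E)}
   apply at f: (B ⊔ ∃s.E)⊑∃t.⊤
   open: L(f) ⊇ {B, D, ¬E, ∀s.¬D, ∃t.¬A, …} (+ ∃-successors) — f ∉ (∃t.⊤ ⊓ E) possible
2. Hence f : (∃t.⊤ ⊓ E): not entailed.

No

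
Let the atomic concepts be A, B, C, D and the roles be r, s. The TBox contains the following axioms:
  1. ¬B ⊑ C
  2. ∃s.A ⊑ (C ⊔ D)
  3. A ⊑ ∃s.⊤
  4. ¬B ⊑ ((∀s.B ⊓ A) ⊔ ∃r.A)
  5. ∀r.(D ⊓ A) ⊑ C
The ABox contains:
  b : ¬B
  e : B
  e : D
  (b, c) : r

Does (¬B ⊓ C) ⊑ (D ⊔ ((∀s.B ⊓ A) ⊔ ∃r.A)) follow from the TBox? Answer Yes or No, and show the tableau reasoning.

Yes

1. (¬B ⊓ C) ⊑ (D ⊔ ((∀s.B ⊓ A) ⊔ ∃r.A))  ⇔  ((¬B ⊓ C) ⊓ (¬D ⊓ ((∃s.¬B ⊔ ¬A) ⊓ ∀r.¬A))) unsat w.r.t. T
   all branches close; clash {A, ¬A} at an ∃-successor
2. Hence (¬B ⊓ C) ⊑ (D ⊔ ((∀s.B ⊓ A) ⊔ ∃r.A)): entailed.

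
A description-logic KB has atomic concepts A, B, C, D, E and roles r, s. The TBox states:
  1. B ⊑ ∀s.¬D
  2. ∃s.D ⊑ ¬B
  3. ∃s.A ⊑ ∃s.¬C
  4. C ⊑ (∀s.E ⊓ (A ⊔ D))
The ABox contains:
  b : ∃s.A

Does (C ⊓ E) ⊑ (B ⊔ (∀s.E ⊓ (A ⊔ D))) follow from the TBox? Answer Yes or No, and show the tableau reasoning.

1. (C ⊓ E) ⊑ (B ⊔ (∀s.E ⊓ (A ⊔ D)))  ⇔  ((C ⊓ E) ⊓ (¬B ⊓ (∃s.¬E ⊔ (¬A ⊓ ¬D)))) unsat w.r.t. T
   all branches close; clash {D, ¬D} at x₀
2. Hence (C ⊓ E) ⊑ (B ⊔ (∀s.E ⊓ (A ⊔ D))): entailed.

Yes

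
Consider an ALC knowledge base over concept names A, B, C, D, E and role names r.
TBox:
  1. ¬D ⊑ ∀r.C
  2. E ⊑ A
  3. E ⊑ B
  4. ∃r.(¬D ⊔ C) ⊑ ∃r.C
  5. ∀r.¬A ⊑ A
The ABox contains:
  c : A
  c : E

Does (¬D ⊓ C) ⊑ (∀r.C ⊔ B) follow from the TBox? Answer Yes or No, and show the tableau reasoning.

1. (¬D ⊓ C) ⊑ (∀r.C ⊔ B)  ⇔  ((¬D ⊓ C) ⊓ (∃r.¬C ⊓ ¬B)) unsat w.r.t. T
   all branches close; clash {B, ¬B} at x₀
2. Hence (¬D ⊓ C) ⊑ (∀r.C ⊔ B): entailed.

Yes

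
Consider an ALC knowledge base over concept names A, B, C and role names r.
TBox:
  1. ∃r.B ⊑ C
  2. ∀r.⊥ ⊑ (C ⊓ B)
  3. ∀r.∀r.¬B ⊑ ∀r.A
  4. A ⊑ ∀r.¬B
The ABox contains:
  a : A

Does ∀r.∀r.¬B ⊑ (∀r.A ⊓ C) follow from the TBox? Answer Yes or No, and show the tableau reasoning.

No

1. ∀r.∀r.¬B ⊑ (∀r.A ⊓ C)  ⇔  (∀r.∀r.¬B ⊓ (∃r.¬A ⊔ ¬C)) unsat w.r.t. T
   apply at x₀: ∀r.∀r.¬B⊑∀r.A
   open: L(x₀) ⊇ {¬A, ¬C, ∀r.A, ∀r.¬B, ∀r.∀r.¬B, …} (+ ∃-successors)
2. Hence ∀r.∀r.¬B ⊑ (∀r.A ⊓ C): not entailed.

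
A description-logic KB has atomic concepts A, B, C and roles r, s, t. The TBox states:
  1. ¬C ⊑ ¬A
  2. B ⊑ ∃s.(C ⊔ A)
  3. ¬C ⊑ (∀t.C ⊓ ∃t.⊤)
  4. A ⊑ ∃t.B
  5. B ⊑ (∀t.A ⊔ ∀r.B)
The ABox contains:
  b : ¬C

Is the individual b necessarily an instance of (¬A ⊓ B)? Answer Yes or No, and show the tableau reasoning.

1. b : (¬A ⊓ B)?  L(b) = {¬C} ∪ {(A ⊔ ¬B)}
   apply at b: ¬C⊑¬A; ¬C⊑(∀t.C ⊓ ∃t.⊤)
   open: L(b) ⊇ {¬A, ¬B, ¬C, ∀t.C, ∃t.⊤} (+ ∃-successors) — b ∉ (¬A ⊓ B) possible
2. Hence b : (¬A ⊓ B): not entailed.

No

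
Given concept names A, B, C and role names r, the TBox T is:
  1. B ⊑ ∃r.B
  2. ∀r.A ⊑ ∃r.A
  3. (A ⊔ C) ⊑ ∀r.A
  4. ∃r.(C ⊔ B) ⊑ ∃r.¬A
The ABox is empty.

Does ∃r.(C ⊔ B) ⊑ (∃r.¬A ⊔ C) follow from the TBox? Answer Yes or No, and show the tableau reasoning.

1. ∃r.(C ⊔ B) ⊑ (∃r.¬A ⊔ C)  ⇔  (∃r.(C ⊔ B) ⊓ (∀r.A ⊓ ¬C)) unsat w.r.t. T
   all branches close; clash {A, ¬A} at an ∃-successor
2. Hence ∃r.(C ⊔ B) ⊑ (∃r.¬A ⊔ C): entailed.

Yes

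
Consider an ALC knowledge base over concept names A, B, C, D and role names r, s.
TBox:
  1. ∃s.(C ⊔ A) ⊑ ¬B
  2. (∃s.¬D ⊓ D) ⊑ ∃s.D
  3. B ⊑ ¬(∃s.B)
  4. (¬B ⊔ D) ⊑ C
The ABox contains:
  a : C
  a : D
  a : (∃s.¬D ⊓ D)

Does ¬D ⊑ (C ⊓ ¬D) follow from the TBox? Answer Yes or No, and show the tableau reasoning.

No

1. ¬D ⊑ (C ⊓ ¬D)  ⇔  (¬D ⊓ (¬C ⊔ D)) unsat w.r.t. T
   open: L(x₀) ⊇ {B, ¬C, ¬D, ∀s.(¬C ⊓ ¬A), ∀s.¬B}
2. Hence ¬D ⊑ (C ⊓ ¬D): not entailed.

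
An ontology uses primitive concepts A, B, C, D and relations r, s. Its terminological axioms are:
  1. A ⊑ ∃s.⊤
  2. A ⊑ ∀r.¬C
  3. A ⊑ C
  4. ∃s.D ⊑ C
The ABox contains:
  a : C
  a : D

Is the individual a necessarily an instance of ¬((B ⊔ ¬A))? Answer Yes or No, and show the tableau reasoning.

1. a : ¬((B ⊔ ¬A))?  L(a) = {C, D} ∪ {(B ⊔ ¬A)}
   open: L(a) ⊇ {B, C, D, ¬A} — a ∉ ¬((B ⊔ ¬A)) possible
2. Hence a : ¬((B ⊔ ¬A)): not entailed.

No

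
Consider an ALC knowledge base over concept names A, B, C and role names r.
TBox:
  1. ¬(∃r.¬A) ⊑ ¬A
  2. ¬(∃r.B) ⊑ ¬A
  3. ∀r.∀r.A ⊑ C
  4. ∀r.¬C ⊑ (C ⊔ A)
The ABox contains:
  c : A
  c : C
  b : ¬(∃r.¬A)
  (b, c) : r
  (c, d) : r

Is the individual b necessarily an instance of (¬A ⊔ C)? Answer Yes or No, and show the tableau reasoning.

1. b : (¬A ⊔ C)?  L(b) = {¬(∃r.¬A)} ∪ {(A ⊓ ¬C)}
   clash {A, ¬A} at b — b ∈ (¬A ⊔ C)
2. Hence b : (¬A ⊔ C): entailed.

Yes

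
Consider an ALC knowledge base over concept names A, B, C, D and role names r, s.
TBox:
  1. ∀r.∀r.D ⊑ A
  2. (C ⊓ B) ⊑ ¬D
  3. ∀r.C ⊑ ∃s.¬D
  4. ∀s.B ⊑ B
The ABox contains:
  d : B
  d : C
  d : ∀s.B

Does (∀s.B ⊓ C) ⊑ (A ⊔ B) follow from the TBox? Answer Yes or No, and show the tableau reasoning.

1. (∀s.B ⊓ C) ⊑ (A ⊔ B)  ⇔  ((∀s.B ⊓ C) ⊓ (¬A ⊓ ¬B)) unsat w.r.t. T
   all branches close; clash {B, ¬B} at x₀
2. Hence (∀s.B ⊓ C) ⊑ (A ⊔ B): entailed.

Yes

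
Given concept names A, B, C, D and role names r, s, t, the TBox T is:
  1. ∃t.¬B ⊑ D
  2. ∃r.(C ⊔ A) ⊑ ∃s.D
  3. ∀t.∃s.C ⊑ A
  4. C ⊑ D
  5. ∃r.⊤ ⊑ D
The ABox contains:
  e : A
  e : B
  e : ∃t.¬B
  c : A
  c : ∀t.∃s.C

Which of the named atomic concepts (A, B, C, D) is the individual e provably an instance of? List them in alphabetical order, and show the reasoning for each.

{A, B, D}

1. e : A?  L(e) = {A, B, ∃t.¬B} ∪ {¬A}
   clash {A, ¬A} at e — e ∈ A
2. e : B?  L(e) = {A, B, ∃t.¬B} ∪ {¬B}
   clash {B, ¬B} at e — e ∈ B
3. e : C?  L(e) = {A, B, ∃t.¬B} ∪ {¬C}
   apply at e: ∃t.¬B⊑D
   open: L(e) ⊇ {A, B, D, ¬C, ∀r.(¬C ⊓ ¬A), …} (+ ∃-successors) — e ∉ C possible
4. e : D?  L(e) = {A, B, ∃t.¬B} ∪ {¬D}
   clash {D, ¬D} at e — e ∈ D
5. Entailed for e: {A, B, D}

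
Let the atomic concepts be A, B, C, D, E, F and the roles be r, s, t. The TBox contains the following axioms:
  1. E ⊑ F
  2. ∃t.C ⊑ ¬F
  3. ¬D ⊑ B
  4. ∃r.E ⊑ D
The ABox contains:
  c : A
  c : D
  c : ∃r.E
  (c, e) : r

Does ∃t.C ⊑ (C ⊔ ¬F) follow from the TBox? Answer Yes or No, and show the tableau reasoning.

Yes

1. ∃t.C ⊑ (C ⊔ ¬F)  ⇔  (∃t.C ⊓ (¬C ⊓ F)) unsat w.r.t. T
   all branches close; clash {F, ¬F} at x₀
2. Hence ∃t.C ⊑ (C ⊔ ¬F): entailed.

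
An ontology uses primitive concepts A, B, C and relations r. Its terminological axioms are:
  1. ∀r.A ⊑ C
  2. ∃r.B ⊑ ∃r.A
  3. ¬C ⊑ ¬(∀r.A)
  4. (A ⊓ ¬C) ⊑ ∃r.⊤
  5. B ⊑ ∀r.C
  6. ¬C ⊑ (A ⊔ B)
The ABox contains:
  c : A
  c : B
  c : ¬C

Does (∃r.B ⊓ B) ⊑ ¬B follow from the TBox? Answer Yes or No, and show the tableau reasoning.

No

1. (∃r.B ⊓ B) ⊑ ¬B  ⇔  ((∃r.B ⊓ B) ⊓ B) unsat w.r.t. T
   apply at x₀: ∃r.B⊑∃r.A; B⊑∀r.C
   open: L(x₀) ⊇ {B, C, ∀r.C, ∃r.A, ∃r.B} (+ ∃-successors)
2. Hence (∃r.B ⊓ B) ⊑ ¬B: not entailed.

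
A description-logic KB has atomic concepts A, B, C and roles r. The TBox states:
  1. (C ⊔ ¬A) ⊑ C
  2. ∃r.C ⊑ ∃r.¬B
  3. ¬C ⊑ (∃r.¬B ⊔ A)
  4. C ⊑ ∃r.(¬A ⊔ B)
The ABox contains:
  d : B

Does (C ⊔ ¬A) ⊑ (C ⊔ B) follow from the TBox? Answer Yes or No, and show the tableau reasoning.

1. (C ⊔ ¬A) ⊑ (C ⊔ B)  ⇔  ((C ⊔ ¬A) ⊓ (¬C ⊓ ¬B)) unsat w.r.t. T
   all branches close; clash {C, ¬C} at x₀
2. Hence (C ⊔ ¬A) ⊑ (C ⊔ B): entailed.

Yes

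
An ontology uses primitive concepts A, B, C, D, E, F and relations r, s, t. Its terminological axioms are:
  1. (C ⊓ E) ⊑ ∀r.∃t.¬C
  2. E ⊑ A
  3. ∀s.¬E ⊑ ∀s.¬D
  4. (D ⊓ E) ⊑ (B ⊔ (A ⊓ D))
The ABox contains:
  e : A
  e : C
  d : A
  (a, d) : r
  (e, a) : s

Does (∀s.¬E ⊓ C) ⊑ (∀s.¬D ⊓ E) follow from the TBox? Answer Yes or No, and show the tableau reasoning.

No

1. (∀s.¬E ⊓ C) ⊑ (∀s.¬D ⊓ E)  ⇔  ((∀s.¬E ⊓ C) ⊓ (∃s.D ⊔ ¬E)) unsat w.r.t. T
   apply at x₀: ∀s.¬E⊑∀s.¬D
   open: L(x₀) ⊇ {C, ¬E, ∀s.¬D, ∀s.¬E}
2. Hence (∀s.¬E ⊓ C) ⊑ (∀s.¬D ⊓ E): not entailed.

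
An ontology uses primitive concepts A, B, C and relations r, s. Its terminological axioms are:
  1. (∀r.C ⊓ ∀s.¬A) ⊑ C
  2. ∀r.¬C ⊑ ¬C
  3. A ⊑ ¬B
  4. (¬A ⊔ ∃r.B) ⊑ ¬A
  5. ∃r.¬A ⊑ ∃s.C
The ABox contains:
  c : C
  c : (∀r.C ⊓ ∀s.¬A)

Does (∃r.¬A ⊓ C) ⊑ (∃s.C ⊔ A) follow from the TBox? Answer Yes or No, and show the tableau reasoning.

Yes

1. (∃r.¬A ⊓ C) ⊑ (∃s.C ⊔ A)  ⇔  ((∃r.¬A ⊓ C) ⊓ (∀s.¬C ⊓ ¬A)) unsat w.r.t. T
   all branches close; clash {C, ¬C} at x₀
2. Hence (∃r.¬A ⊓ C) ⊑ (∃s.C ⊔ A): entailed.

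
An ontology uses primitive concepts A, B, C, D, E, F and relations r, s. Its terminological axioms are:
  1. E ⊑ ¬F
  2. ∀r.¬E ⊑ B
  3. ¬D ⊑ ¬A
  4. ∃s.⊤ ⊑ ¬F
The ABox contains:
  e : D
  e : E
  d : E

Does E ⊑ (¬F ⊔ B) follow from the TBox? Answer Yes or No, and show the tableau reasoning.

Yes

1. E ⊑ (¬F ⊔ B)  ⇔  (E ⊓ (F ⊓ ¬B)) unsat w.r.t. T
   all branches close; clash {F, ¬F} at x₀
2. Hence E ⊑ (¬F ⊔ B): entailed.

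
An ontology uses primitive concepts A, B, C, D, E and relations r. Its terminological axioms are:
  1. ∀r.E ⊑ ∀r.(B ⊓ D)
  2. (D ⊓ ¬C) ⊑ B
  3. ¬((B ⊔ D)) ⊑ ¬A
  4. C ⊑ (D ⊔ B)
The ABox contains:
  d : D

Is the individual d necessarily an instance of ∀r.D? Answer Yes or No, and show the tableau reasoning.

1. d : ∀r.D?  L(d) = {D} ∪ {∃r.¬D}
   open: L(d) ⊇ {B, D, ¬C, ∃r.¬D, ∃r.¬E} (+ ∃-successors) — d ∉ ∀r.D possible
2. Hence d : ∀r.D: not entailed.

No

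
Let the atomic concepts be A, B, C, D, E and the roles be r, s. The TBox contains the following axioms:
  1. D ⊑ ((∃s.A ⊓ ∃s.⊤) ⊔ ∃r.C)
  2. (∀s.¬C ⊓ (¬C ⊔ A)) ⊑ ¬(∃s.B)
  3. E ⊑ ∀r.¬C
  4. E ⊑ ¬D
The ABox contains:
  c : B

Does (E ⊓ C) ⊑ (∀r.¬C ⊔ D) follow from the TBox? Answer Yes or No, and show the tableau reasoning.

1. (E ⊓ C) ⊑ (∀r.¬C ⊔ D)  ⇔  ((E ⊓ C) ⊓ (∃r.C ⊓ ¬D)) unsat w.r.t. T
   all branches close; clash {C, ¬C} at an ∃-successor
2. Hence (E ⊓ C) ⊑ (∀r.¬C ⊔ D): entailed.

Yes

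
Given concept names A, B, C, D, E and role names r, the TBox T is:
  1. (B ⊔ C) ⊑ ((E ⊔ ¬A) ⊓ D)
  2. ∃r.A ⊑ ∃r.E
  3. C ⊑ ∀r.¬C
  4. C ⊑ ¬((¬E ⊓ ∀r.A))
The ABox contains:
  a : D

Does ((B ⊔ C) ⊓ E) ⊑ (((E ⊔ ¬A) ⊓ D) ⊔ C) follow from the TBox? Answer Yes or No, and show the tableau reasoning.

Yes

1. ((B ⊔ C) ⊓ E) ⊑ (((E ⊔ ¬A) ⊓ D) ⊔ C)  ⇔  (((B ⊔ C) ⊓ E) ⊓ (((¬E ⊓ A) ⊔ ¬D) ⊓ ¬C)) unsat w.r.t. T
   all branches close; clash {C, ¬C} at x₀
2. Hence ((B ⊔ C) ⊓ E) ⊑ (((E ⊔ ¬A) ⊓ D) ⊔ C): entailed.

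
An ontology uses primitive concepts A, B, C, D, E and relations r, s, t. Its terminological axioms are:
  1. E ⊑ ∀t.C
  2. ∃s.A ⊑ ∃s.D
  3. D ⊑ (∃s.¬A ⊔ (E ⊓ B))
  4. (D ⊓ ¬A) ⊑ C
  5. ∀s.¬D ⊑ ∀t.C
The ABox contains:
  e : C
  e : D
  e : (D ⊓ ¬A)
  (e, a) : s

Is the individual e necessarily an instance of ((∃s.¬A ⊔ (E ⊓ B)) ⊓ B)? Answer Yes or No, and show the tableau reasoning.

No

1. e : ((∃s.¬A ⊔ (E ⊓ B)) ⊓ B)?  L(e) = {C, D, (D ⊓ ¬A)} ∪ {((∀s.A ⊓ (¬E ⊔ ¬B)) ⊔ ¬B)}
   apply at e: D⊑(∃s.¬A ⊔ (E ⊓ B))
   open: L(e) ⊇ {C, D, ¬A, ¬B, ¬E, …} (+ ∃-successors) — e ∉ ((∃s.¬A ⊔ (E ⊓ B)) ⊓ B) possible
2. Hence e : ((∃s.¬A ⊔ (E ⊓ B)) ⊓ B): not entailed.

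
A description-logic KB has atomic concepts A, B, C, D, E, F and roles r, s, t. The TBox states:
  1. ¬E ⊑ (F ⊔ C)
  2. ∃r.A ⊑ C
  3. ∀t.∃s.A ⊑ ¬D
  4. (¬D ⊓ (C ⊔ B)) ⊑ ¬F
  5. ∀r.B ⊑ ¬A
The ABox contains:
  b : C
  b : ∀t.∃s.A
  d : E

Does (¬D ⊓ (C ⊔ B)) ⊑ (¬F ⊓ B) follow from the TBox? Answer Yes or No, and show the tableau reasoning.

1. (¬D ⊓ (C ⊔ B)) ⊑ (¬F ⊓ B)  ⇔  ((¬D ⊓ (C ⊔ B)) ⊓ (F ⊔ ¬B)) unsat w.r.t. T
   apply at x₀: (¬D ⊓ (C ⊔ B))⊑¬F
   open: L(x₀) ⊇ {C, E, ¬B, ¬D, ¬F, …} (+ ∃-successors)
2. Hence (¬D ⊓ (C ⊔ B)) ⊑ (¬F ⊓ B): not entailed.

No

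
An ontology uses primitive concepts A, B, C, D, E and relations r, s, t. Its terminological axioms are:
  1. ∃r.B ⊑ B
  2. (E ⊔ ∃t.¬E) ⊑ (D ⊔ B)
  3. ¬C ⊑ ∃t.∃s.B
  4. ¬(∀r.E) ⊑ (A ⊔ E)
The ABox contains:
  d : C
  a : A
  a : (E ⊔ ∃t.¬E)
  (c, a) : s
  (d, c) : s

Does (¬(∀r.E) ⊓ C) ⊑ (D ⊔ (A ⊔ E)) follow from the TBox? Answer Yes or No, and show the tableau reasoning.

Yes

1. (¬(∀r.E) ⊓ C) ⊑ (D ⊔ (A ⊔ E))  ⇔  ((∃r.¬E ⊓ C) ⊓ (¬D ⊓ (¬A ⊓ ¬E))) unsat w.r.t. T
   all branches close; clash {E, ¬E} at x₀
2. Hence (¬(∀r.E) ⊓ C) ⊑ (D ⊔ (A ⊔ E)): entailed.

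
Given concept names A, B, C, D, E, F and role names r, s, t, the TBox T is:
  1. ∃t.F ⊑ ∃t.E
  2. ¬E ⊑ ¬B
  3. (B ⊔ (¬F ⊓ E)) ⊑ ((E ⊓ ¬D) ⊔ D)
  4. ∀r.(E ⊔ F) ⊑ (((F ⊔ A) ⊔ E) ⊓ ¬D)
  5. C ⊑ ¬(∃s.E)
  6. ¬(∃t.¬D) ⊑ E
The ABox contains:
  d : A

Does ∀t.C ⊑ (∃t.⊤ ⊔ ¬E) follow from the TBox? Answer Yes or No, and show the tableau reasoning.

No

1. ∀t.C ⊑ (∃t.⊤ ⊔ ¬E)  ⇔  (∀t.C ⊓ (∀t.⊥ ⊓ E)) unsat w.r.t. T
   open: L(x₀) ⊇ {E, F, ¬B, ¬C, ∀t.C, …} (+ ∃-successors)
2. Hence ∀t.C ⊑ (∃t.⊤ ⊔ ¬E): not entailed.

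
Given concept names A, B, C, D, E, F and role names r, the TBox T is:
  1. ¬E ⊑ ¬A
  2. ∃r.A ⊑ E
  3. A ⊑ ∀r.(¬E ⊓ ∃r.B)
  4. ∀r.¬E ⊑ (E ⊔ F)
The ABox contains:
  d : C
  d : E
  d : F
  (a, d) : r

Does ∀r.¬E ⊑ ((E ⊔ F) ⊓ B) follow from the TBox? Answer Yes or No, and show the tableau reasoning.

No

1. ∀r.¬E ⊑ ((E ⊔ F) ⊓ B)  ⇔  (∀r.¬E ⊓ ((¬E ⊓ ¬F) ⊔ ¬B)) unsat w.r.t. T
   apply at x₀: ∀r.¬E⊑(E ⊔ F)
   open: L(x₀) ⊇ {E, ¬A, ¬B, ∀r.¬E}
2. Hence ∀r.¬E ⊑ ((E ⊔ F) ⊓ B): not entailed.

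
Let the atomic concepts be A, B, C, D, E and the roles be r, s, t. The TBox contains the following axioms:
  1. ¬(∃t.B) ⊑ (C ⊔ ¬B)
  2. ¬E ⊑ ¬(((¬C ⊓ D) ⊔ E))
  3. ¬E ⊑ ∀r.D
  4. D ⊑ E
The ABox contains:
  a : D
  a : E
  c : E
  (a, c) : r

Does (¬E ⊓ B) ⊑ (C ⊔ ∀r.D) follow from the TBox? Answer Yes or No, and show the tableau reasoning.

Yes

1. (¬E ⊓ B) ⊑ (C ⊔ ∀r.D)  ⇔  ((¬E ⊓ B) ⊓ (¬C ⊓ ∃r.¬D)) unsat w.r.t. T
   all branches close; clash {E, ¬E} at x₀
2. Hence (¬E ⊓ B) ⊑ (C ⊔ ∀r.D): entailed.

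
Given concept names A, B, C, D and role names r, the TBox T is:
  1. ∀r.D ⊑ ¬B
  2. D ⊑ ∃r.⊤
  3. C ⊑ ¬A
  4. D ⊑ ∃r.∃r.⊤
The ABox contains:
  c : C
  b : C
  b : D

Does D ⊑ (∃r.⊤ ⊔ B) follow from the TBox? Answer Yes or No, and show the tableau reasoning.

Yes

1. D ⊑ (∃r.⊤ ⊔ B)  ⇔  (D ⊓ (∀r.⊥ ⊓ ¬B)) unsat w.r.t. T
   all branches close; clash ⊥ at an ∃-successor
2. Hence D ⊑ (∃r.⊤ ⊔ B): entailed.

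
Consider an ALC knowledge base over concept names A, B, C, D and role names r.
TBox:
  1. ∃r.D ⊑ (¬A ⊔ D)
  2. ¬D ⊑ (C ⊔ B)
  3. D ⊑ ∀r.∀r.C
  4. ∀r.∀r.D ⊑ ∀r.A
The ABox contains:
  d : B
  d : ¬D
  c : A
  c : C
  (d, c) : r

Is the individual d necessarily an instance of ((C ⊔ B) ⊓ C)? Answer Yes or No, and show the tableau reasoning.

1. d : ((C ⊔ B) ⊓ C)?  L(d) = {B, ¬D} ∪ {((¬C ⊓ ¬B) ⊔ ¬C)}
   apply at d: ¬D⊑(C ⊔ B)
   open: L(d) ⊇ {B, ¬C, ¬D, ∀r.¬D, ∃r.∃r.¬D} (+ ∃-successors) — d ∉ ((C ⊔ B) ⊓ C) possible
2. Hence d : ((C ⊔ B) ⊓ C): not entailed.

No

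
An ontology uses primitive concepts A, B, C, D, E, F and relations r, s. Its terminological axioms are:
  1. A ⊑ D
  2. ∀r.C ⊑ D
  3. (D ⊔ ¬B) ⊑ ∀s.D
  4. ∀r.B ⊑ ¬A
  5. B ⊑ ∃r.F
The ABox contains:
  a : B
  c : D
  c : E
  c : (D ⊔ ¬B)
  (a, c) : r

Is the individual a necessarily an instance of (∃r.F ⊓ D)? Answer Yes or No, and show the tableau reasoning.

1. a : (∃r.F ⊓ D)?  L(a) = {B} ∪ {(∀r.¬F ⊔ ¬D)}
   apply at a: B⊑∃r.F
   open: L(a) ⊇ {B, ¬A, ¬D, ∃r.F, ∃r.¬C} (+ ∃-successors) — a ∉ (∃r.F ⊓ D) possible
2. Hence a : (∃r.F ⊓ D): not entailed.

No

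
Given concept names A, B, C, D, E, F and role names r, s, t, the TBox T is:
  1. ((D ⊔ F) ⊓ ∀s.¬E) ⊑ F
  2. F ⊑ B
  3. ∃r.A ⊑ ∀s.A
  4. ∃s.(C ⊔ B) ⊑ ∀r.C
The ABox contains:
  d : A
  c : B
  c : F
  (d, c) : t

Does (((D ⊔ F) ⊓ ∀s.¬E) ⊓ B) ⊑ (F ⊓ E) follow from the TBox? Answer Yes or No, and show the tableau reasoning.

1. (((D ⊔ F) ⊓ ∀s.¬E) ⊓ B) ⊑ (F ⊓ E)  ⇔  ((((D ⊔ F) ⊓ ∀s.¬E) ⊓ B) ⊓ (¬F ⊔ ¬E)) unsat w.r.t. T
   apply at x₀: ((D ⊔ F) ⊓ ∀s.¬E)⊑F
   open: L(x₀) ⊇ {B, D, F, ¬E, ∀r.¬A, …}
2. Hence (((D ⊔ F) ⊓ ∀s.¬E) ⊓ B) ⊑ (F ⊓ E): not entailed.

No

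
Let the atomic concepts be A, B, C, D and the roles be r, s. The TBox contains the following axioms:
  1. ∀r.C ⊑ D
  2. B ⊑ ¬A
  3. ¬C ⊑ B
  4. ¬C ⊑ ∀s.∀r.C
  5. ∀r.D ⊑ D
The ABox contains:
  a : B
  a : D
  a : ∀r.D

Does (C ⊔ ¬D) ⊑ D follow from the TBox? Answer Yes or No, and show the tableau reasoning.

1. (C ⊔ ¬D) ⊑ D  ⇔  ((C ⊔ ¬D) ⊓ ¬D) unsat w.r.t. T
   open: L(x₀) ⊇ {C, ¬B, ¬D, ∃r.¬C, ∃r.¬D} (+ ∃-successors)
2. Hence (C ⊔ ¬D) ⊑ D: not entailed.

No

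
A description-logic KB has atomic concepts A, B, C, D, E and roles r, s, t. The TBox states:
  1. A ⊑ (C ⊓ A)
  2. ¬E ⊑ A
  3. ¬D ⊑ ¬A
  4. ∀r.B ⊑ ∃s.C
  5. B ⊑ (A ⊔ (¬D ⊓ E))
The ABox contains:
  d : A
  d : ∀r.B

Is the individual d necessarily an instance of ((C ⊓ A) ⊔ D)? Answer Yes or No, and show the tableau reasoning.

1. d : ((C ⊓ A) ⊔ D)?  L(d) = {A, ∀r.B} ∪ {((¬C ⊔ ¬A) ⊓ ¬D)}
   clash {A, ¬A} at d — d ∈ ((C ⊓ A) ⊔ D)
2. Hence d : ((C ⊓ A) ⊔ D): entailed.

Yes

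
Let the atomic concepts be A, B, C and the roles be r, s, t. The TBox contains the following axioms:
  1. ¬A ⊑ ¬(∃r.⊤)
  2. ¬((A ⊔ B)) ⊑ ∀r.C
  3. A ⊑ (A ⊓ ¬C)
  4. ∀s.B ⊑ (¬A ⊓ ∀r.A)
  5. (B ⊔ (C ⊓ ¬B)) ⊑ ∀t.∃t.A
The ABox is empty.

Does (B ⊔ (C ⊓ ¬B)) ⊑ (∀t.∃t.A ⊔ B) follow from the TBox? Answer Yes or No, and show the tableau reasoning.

1. (B ⊔ (C ⊓ ¬B)) ⊑ (∀t.∃t.A ⊔ B)  ⇔  ((B ⊔ (C ⊓ ¬B)) ⊓ (∃t.∀t.¬A ⊓ ¬B)) unsat w.r.t. T
   all branches close; clash {C, ¬C} at x₀
2. Hence (B ⊔ (C ⊓ ¬B)) ⊑ (∀t.∃t.A ⊔ B): entailed.

Yes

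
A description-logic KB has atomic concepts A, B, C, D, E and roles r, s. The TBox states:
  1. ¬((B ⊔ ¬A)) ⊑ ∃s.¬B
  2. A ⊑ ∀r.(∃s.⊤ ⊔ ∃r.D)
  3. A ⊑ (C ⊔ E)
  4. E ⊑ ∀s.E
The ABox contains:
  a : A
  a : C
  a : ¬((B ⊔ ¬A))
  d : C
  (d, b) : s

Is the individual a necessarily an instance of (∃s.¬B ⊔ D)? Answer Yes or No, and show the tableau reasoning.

Yes

1. a : (∃s.¬B ⊔ D)?  L(a) = {A, C, ¬((B ⊔ ¬A))} ∪ {(∀s.B ⊓ ¬D)}
   clash {B, ¬B} at an ∃-successor — a ∈ (∃s.¬B ⊔ D)
2. Hence a : (∃s.¬B ⊔ D): entailed.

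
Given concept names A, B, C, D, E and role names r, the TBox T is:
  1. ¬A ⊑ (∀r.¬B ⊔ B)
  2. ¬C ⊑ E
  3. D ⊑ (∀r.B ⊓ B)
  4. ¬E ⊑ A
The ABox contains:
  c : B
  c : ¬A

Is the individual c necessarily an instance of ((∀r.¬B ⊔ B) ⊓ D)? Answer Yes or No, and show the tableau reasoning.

1. c : ((∀r.¬B ⊔ B) ⊓ D)?  L(c) = {B, ¬A} ∪ {((∃r.B ⊓ ¬B) ⊔ ¬D)}
   apply at c: ¬A⊑(∀r.¬B ⊔ B)
   open: L(c) ⊇ {B, C, E, ¬A, ¬D} — c ∉ ((∀r.¬B ⊔ B) ⊓ D) possible
2. Hence c : ((∀r.¬B ⊔ B) ⊓ D): not entailed.

No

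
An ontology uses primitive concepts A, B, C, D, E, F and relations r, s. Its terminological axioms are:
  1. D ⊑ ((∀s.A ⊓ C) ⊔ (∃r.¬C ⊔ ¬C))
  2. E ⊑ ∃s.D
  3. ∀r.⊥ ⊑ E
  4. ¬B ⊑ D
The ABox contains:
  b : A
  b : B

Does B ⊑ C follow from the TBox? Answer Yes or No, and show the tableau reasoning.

1. B ⊑ C  ⇔  (B ⊓ ¬C) unsat w.r.t. T
   open: L(x₀) ⊇ {B, ¬C, ¬D, ¬E, ∃r.⊤} (+ ∃-successors)
2. Hence B ⊑ C: not entailed.

No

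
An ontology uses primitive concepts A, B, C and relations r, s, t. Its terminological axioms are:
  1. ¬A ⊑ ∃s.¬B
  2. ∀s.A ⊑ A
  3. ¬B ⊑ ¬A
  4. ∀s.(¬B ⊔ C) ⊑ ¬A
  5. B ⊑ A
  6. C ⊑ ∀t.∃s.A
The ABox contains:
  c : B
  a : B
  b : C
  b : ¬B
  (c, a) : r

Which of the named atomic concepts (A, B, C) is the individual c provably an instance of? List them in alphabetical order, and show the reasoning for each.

1. c : A?  L(c) = {B} ∪ {¬A}
   clash {A, ¬A} at c — c ∈ A
2. c : B?  L(c) = {B} ∪ {¬B}
   clash {B, ¬B} at c — c ∈ B
3. c : C?  L(c) = {B} ∪ {¬C}
   apply at c: B⊑A
   open: L(c) ⊇ {A, B, ¬C, ∃s.(B ⊓ ¬C)} (+ ∃-successors) — c ∉ C possible
4. Entailed for c: {A, B}

{A, B}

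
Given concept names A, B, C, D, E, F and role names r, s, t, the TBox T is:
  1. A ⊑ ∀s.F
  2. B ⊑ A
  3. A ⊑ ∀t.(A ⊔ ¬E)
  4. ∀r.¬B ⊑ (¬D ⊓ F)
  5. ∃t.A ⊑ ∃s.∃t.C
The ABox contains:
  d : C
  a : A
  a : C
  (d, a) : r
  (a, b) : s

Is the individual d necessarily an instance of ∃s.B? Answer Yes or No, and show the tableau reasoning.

No

1. d : ∃s.B?  L(d) = {C} ∪ {∀s.¬B}
   open: L(d) ⊇ {C, ¬A, ¬B, ∀s.¬B, ∀t.¬A, …} (+ ∃-successors) — d ∉ ∃s.B possible
2. Hence d : ∃s.B: not entailed.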